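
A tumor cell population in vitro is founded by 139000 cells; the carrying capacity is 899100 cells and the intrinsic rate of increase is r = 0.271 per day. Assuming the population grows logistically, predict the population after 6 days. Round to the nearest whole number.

A = (K − N₀)/N₀ = (899100 − 139000)/139000 = 5.4683.
N(t) = K/(1 + A·e^(−rt)) = 899100/(1 + 5.4683×e^(−0.271×6)).
e^(−1.626) = 0.19671; denominator = 1 + 5.4683×0.19671 = 2.0757.
N = 899100/2.0757 = 433154.

433154 cells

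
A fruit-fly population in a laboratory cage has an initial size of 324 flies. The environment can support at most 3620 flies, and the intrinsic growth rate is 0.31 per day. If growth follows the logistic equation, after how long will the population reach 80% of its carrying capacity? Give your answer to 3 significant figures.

A = (K − N₀)/N₀ = (3620 − 324)/324 = 10.173.
Solve 3620/(1 + 10.173·e^(−0.31t)) = 2896: 1 + 10.173·e^(−0.31t) = 1.25, so e^(−0.31t) = 0.0245752.
−0.31·t = ln(0.0245752) = -3.706, so t = 3.706/0.31 = 11.955.

12.0 days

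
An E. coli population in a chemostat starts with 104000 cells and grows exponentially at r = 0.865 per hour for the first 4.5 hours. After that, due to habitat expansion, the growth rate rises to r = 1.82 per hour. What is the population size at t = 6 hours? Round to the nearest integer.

78189520 cells

Phase 1: N(4.5) = 104000·e^(0.865×4.5) = 104000·e^3.893 = 5.099465×10^6.
Phase 2 runs for 6 − 4.5 = 1.5 hours at r = 1.82.
N(6) = 5.099465×10^6·e^(1.82×1.5) = 5.099465×10^6·e^2.73 = 7.818952×10^7.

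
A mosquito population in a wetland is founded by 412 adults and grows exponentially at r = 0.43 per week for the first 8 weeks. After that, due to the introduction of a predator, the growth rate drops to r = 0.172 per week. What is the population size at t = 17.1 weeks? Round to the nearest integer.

Phase 1: N(8) = 412·e^(0.43×8) = 412·e^3.44 = 12849.
Phase 2 runs for 17.1 − 8 = 9.1 weeks at r = 0.172.
N(17.1) = 12849·e^(0.172×9.1) = 12849·e^1.565 = 61465.

61465 adults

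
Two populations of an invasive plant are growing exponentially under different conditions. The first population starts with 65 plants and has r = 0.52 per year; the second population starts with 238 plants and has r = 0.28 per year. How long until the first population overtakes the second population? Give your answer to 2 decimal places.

Set 65·e^(0.52t) = 238·e^(0.28t).
e^((0.52 − 0.28)t) = 238/65 → e^(0.24·t) = 3.6615.
0.24·t = ln(3.6615) = 1.2979, so t = 1.2979/0.24 = 5.4078.

5.41 years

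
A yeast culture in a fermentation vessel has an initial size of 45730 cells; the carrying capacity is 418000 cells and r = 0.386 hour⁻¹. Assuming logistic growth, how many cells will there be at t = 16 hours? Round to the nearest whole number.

411044 cells

A = (K − N₀)/N₀ = (418000 − 45730)/45730 = 8.1406.
N(t) = K/(1 + A·e^(−rt)) = 418000/(1 + 8.1406×e^(−0.386×16)).
e^(−6.176) = 0.0020787; denominator = 1 + 8.1406×0.0020787 = 1.0169.
N = 418000/1.0169 = 411044.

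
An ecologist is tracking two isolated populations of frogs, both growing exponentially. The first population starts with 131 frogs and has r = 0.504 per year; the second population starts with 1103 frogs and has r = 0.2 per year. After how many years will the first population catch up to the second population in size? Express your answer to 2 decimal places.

Set 131·e^(0.504t) = 1103·e^(0.2t).
e^((0.504 − 0.2)t) = 1103/131 → e^(0.304·t) = 8.4198.
0.304·t = ln(8.4198) = 2.1306, so t = 2.1306/0.304 = 7.0085.

7.01 years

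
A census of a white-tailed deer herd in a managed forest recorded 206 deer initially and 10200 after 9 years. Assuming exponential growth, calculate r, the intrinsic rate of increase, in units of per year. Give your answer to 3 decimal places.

From N(t) = N₀·e^(rt): e^(r·9) = 10200/206 = 49.515.
r·9 = ln(49.515) = 3.9023, so r = 3.9023/9 = 0.43359.

0.434 per year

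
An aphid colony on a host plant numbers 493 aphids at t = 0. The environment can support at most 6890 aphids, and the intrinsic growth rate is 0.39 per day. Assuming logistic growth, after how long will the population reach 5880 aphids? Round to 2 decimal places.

11.09 days

A = (K − N₀)/N₀ = (6890 − 493)/493 = 12.976.
Solve 6890/(1 + 12.976·e^(−0.39t)) = 5880: 1 + 12.976·e^(−0.39t) = 1.1718, so e^(−0.39t) = 0.0132378.
−0.39·t = ln(0.0132378) = -4.3247, so t = 4.3247/0.39 = 11.089.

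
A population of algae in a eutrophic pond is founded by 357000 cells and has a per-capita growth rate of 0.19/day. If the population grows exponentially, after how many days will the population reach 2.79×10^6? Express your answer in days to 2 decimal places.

Set N₀·e^(rt) = 2.79×10^6: e^(0.19·t) = 2.79×10^6/357000 = 7.8151.
0.19·t = ln(7.8151) = 2.0561, so t = 2.0561/0.19 = 10.821.

10.82 days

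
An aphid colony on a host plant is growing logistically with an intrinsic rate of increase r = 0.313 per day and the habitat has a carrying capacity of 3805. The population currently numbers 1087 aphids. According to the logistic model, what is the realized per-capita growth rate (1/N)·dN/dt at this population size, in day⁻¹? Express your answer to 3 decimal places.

(1/N)·dN/dt = r(1 − N/K) = 0.313 × (1 − 1087/3805).
= 0.313 × 0.71432 = 0.22358.

0.224 per day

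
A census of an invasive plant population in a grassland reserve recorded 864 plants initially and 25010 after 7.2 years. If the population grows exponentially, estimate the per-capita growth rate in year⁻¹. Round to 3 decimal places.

0.467 per year

From N(t) = N₀·e^(rt): e^(r·7.2) = 25010/864 = 28.947.
r·7.2 = ln(28.947) = 3.3655, so r = 3.3655/7.2 = 0.46742.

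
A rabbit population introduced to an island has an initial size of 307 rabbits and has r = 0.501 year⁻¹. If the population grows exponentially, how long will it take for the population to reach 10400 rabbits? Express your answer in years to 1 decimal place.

7.0 years

Set N₀·e^(rt) = 10400: e^(0.501·t) = 10400/307 = 33.876.
0.501·t = ln(33.876) = 3.5227, so t = 3.5227/0.501 = 7.0314.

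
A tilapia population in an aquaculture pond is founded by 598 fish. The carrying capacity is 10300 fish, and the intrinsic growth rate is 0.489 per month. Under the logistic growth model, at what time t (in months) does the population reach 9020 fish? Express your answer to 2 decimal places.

9.69 months

A = (K − N₀)/N₀ = (10300 − 598)/598 = 16.224.
Solve 10300/(1 + 16.224·e^(−0.489t)) = 9020: 1 + 16.224·e^(−0.489t) = 1.1419, so e^(−0.489t) = 0.00874668.
−0.489·t = ln(0.00874668) = -4.7391, so t = 4.7391/0.489 = 9.6914.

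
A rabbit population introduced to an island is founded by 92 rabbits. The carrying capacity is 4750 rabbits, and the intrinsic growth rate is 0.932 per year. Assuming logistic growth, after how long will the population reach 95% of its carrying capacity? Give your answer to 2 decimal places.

A = (K − N₀)/N₀ = (4750 − 92)/92 = 50.63.
Solve 4750/(1 + 50.63·e^(−0.932t)) = 4512.5: 1 + 50.63·e^(−0.932t) = 1.0526, so e^(−0.932t) = 0.00103952.
−0.932·t = ln(0.00103952) = -6.869, so t = 6.869/0.932 = 7.3702.

7.37 years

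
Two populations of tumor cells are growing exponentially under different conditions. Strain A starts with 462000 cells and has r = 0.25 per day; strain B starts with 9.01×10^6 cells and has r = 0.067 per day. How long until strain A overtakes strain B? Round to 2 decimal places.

16.23 days

Set 462000·e^(0.25t) = 9.01×10^6·e^(0.067t).
e^((0.25 − 0.067)t) = 9.01×10^6/462000 → e^(0.183·t) = 19.502.
0.183·t = ln(19.502) = 2.9705, so t = 2.9705/0.183 = 16.232.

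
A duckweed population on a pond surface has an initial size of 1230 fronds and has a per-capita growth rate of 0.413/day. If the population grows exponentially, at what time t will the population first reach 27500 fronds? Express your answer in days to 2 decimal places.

7.52 days

Set N₀·e^(rt) = 27500: e^(0.413·t) = 27500/1230 = 22.358.
0.413·t = ln(22.358) = 3.1072, so t = 3.1072/0.413 = 7.5234.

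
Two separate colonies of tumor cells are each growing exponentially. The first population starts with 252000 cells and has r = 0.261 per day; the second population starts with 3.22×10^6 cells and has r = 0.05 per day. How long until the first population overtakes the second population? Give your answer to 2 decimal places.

12.07 days

Set 252000·e^(0.261t) = 3.22×10^6·e^(0.05t).
e^((0.261 − 0.05)t) = 3.22×10^6/252000 → e^(0.211·t) = 12.778.
0.211·t = ln(12.778) = 2.5477, so t = 2.5477/0.211 = 12.074.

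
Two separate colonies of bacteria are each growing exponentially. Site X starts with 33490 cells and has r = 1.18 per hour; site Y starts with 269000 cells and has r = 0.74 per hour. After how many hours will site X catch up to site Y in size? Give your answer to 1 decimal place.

4.7 hours

Set 33490·e^(1.18t) = 269000·e^(0.74t).
e^((1.18 − 0.74)t) = 269000/33490 → e^(0.44·t) = 8.0322.
0.44·t = ln(8.0322) = 2.0835, so t = 2.0835/0.44 = 4.7351.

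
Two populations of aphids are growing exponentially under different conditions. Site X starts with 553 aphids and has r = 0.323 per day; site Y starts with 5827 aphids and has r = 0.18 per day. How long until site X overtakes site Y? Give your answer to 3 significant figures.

Set 553·e^(0.323t) = 5827·e^(0.18t).
e^((0.323 − 0.18)t) = 5827/553 → e^(0.143·t) = 10.537.
0.143·t = ln(10.537) = 2.3549, so t = 2.3549/0.143 = 16.468.

16.5 days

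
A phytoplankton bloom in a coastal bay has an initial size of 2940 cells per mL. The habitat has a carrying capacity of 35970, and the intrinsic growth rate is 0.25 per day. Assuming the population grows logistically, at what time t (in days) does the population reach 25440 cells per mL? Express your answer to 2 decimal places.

13.20 days

A = (K − N₀)/N₀ = (35970 − 2940)/2940 = 11.235.
Solve 35970/(1 + 11.235·e^(−0.25t)) = 25440: 1 + 11.235·e^(−0.25t) = 1.4139, so e^(−0.25t) = 0.0368426.
−0.25·t = ln(0.0368426) = -3.3011, so t = 3.3011/0.25 = 13.204.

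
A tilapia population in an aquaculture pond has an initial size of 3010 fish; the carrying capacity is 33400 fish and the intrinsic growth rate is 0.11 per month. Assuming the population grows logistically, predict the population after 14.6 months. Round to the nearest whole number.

11037 fish

A = (K − N₀)/N₀ = (33400 − 3010)/3010 = 10.096.
N(t) = K/(1 + A·e^(−rt)) = 33400/(1 + 10.096×e^(−0.11×14.6)).
e^(−1.606) = 0.20069; denominator = 1 + 10.096×0.20069 = 3.0262.
N = 33400/3.0262 = 11036.9.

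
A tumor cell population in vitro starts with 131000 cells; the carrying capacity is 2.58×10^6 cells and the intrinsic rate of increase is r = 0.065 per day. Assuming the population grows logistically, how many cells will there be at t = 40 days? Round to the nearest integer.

1080167 cells

A = (K − N₀)/N₀ = (2.58×10^6 − 131000)/131000 = 18.695.
N(t) = K/(1 + A·e^(−rt)) = 2.58×10^6/(1 + 18.695×e^(−0.065×40)).
e^(−2.6) = 0.074274; denominator = 1 + 18.695×0.074274 = 2.3885.
N = 2.58×10^6/2.3885 = 1.080167×10^6.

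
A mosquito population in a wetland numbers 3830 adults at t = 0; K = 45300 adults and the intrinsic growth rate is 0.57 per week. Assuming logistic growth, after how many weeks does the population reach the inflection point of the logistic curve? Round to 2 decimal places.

4.18 weeks

Logistic growth is fastest at N = K/2 = 22650.
A = (K − N₀)/N₀ = 10.828. Set K/(1 + A·e^(−rt)) = K/2 → A·e^(−rt) = 1.
e^(−0.57t) = 1/10.828 = 0.0923559, so t = ln(10.828)/0.57 = 2.3821/0.57 = 4.1791.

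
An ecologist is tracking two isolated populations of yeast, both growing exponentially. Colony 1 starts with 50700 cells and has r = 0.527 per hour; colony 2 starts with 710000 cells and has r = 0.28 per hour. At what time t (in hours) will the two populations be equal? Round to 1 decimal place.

Set 50700·e^(0.527t) = 710000·e^(0.28t).
e^((0.527 − 0.28)t) = 710000/50700 → e^(0.247·t) = 14.004.
0.247·t = ln(14.004) = 2.6393, so t = 2.6393/0.247 = 10.686.

10.7 hours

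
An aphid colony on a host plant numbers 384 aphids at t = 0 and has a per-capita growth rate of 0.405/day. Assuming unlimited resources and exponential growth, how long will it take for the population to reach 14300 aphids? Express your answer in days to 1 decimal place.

8.9 days

Set N₀·e^(rt) = 14300: e^(0.405·t) = 14300/384 = 37.24.
0.405·t = ln(37.24) = 3.6174, so t = 3.6174/0.405 = 8.9318.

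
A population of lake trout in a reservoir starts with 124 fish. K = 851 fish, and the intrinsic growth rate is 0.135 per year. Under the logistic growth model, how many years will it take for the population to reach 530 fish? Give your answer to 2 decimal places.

A = (K − N₀)/N₀ = (851 − 124)/124 = 5.8629.
Solve 851/(1 + 5.8629·e^(−0.135t)) = 530: 1 + 5.8629·e^(−0.135t) = 1.6057, so e^(−0.135t) = 0.103304.
−0.135·t = ln(0.103304) = -2.2701, so t = 2.2701/0.135 = 16.815.

16.82 years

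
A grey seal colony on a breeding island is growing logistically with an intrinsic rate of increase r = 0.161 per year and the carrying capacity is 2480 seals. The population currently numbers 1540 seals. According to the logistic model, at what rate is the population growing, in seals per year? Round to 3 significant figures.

dN/dt = rN(1 − N/K) = 0.161 × 1540 × (1 − 1540/2480).
1 − 1540/2480 = 0.37903; dN/dt = 0.161 × 1540 × 0.37903 = 93.977.

94.0 seals per year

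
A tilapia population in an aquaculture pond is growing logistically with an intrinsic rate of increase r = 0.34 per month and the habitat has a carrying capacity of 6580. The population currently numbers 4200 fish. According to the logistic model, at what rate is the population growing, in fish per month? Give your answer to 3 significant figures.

dN/dt = rN(1 − N/K) = 0.34 × 4200 × (1 − 4200/6580).
1 − 4200/6580 = 0.3617; dN/dt = 0.34 × 4200 × 0.3617 = 516.51.

517 fish per month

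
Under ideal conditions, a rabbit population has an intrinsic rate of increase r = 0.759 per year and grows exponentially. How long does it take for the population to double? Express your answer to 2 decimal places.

Doubling time t_d = ln(2)/r = 0.6931/0.759 = 0.91324.

0.91 years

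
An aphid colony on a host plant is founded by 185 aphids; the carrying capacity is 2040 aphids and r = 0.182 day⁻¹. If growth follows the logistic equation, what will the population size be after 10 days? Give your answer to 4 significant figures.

A = (K − N₀)/N₀ = (2040 − 185)/185 = 10.027.
N(t) = K/(1 + A·e^(−rt)) = 2040/(1 + 10.027×e^(−0.182×10)).
e^(−1.82) = 0.16203; denominator = 1 + 10.027×0.16203 = 2.6246.
N = 2040/2.6246 = 777.25.

777.3 aphids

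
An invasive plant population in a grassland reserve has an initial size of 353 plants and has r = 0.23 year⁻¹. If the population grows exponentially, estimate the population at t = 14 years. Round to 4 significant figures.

N(t) = N₀·e^(rt) = 353 × e^(0.23×14) = 353 × e^3.22.
e^3.22 ≈ 25.028, so N ≈ 353 × 25.028 = 8834.93.

8835 plants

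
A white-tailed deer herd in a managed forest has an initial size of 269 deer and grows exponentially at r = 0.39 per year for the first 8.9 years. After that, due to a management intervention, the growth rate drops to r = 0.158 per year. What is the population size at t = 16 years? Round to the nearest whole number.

26569 deer

Phase 1: N(8.9) = 269·e^(0.39×8.9) = 269·e^3.471 = 8653.43.
Phase 2 runs for 16 − 8.9 = 7.1 years at r = 0.158.
N(16) = 8653.43·e^(0.158×7.1) = 8653.43·e^1.122 = 26569.3.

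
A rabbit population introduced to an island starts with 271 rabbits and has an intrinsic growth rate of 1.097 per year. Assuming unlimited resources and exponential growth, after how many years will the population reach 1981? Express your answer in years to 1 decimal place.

1.8 years

Set N₀·e^(rt) = 1981: e^(1.097·t) = 1981/271 = 7.31.
1.097·t = ln(7.31) = 1.9892, so t = 1.9892/1.097 = 1.8133.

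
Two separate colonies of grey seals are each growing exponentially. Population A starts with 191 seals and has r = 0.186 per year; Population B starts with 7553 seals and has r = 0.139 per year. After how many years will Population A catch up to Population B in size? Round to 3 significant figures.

78.2 years

Set 191·e^(0.186t) = 7553·e^(0.139t).
e^((0.186 − 0.139)t) = 7553/191 → e^(0.047·t) = 39.545.
0.047·t = ln(39.545) = 3.6774, so t = 3.6774/0.047 = 78.243.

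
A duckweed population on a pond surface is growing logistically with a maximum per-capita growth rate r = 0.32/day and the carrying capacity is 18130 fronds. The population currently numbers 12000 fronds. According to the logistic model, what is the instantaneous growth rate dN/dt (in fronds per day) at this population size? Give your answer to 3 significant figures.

dN/dt = rN(1 − N/K) = 0.32 × 12000 × (1 − 12000/18130).
1 − 12000/18130 = 0.33811; dN/dt = 0.32 × 12000 × 0.33811 = 1298.4.

1300 fronds per day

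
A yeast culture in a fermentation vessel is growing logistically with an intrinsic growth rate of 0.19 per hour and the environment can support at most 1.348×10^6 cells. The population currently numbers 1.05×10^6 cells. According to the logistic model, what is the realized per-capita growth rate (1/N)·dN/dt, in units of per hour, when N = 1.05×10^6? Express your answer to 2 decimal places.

0.04 per hour

(1/N)·dN/dt = r(1 − N/K) = 0.19 × (1 − 1.05×10^6/1.348×10^6).
= 0.19 × 0.22107 = 0.042003.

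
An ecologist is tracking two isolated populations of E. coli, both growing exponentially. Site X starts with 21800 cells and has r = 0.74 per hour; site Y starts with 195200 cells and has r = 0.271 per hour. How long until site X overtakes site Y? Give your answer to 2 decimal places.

Set 21800·e^(0.74t) = 195200·e^(0.271t).
e^((0.74 − 0.271)t) = 195200/21800 → e^(0.469·t) = 8.9541.
0.469·t = ln(8.9541) = 2.1921, so t = 2.1921/0.469 = 4.674.

4.67 hours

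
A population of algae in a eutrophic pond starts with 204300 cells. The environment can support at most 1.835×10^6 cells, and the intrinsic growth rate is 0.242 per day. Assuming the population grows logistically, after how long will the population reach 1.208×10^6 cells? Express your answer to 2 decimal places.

A = (K − N₀)/N₀ = (1.835×10^6 − 204300)/204300 = 7.9819.
Solve 1.835×10^6/(1 + 7.9819·e^(−0.242t)) = 1.208×10^6: 1 + 7.9819·e^(−0.242t) = 1.519, so e^(−0.242t) = 0.0650272.
−0.242·t = ln(0.0650272) = -2.7329, so t = 2.7329/0.242 = 11.293.

11.29 days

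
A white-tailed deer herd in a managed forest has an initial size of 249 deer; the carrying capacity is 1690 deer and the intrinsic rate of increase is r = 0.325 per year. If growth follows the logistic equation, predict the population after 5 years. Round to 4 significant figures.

A = (K − N₀)/N₀ = (1690 − 249)/249 = 5.7871.
N(t) = K/(1 + A·e^(−rt)) = 1690/(1 + 5.7871×e^(−0.325×5)).
e^(−1.625) = 0.19691; denominator = 1 + 5.7871×0.19691 = 2.1396.
N = 1690/2.1396 = 789.883.

789.9 deer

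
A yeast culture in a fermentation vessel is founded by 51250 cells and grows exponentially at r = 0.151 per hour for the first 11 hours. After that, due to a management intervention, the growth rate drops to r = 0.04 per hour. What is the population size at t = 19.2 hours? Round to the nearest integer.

374546 cells

Phase 1: N(11) = 51250·e^(0.151×11) = 51250·e^1.661 = 269809.
Phase 2 runs for 19.2 − 11 = 8.2 hours at r = 0.04.
N(19.2) = 269809·e^(0.04×8.2) = 269809·e^0.328 = 374546.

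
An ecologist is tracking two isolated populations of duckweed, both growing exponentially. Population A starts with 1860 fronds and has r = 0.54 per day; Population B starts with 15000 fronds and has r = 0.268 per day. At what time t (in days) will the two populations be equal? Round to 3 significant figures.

Set 1860·e^(0.54t) = 15000·e^(0.268t).
e^((0.54 − 0.268)t) = 15000/1860 → e^(0.272·t) = 8.0645.
0.272·t = ln(8.0645) = 2.0875, so t = 2.0875/0.272 = 7.6745.

7.67 days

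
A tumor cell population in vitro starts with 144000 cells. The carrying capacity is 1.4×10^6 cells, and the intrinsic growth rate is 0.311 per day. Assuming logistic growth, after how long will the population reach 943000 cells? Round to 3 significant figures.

A = (K − N₀)/N₀ = (1.4×10^6 − 144000)/144000 = 8.7222.
Solve 1.4×10^6/(1 + 8.7222·e^(−0.311t)) = 943000: 1 + 8.7222·e^(−0.311t) = 1.4846, so e^(−0.311t) = 0.0555619.
−0.311·t = ln(0.0555619) = -2.8903, so t = 2.8903/0.311 = 9.2934.

9.29 days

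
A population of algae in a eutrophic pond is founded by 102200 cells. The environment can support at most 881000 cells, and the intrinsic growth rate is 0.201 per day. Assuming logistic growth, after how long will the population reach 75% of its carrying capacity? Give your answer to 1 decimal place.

15.6 days

A = (K − N₀)/N₀ = (881000 − 102200)/102200 = 7.6204.
Solve 881000/(1 + 7.6204·e^(−0.201t)) = 660750: 1 + 7.6204·e^(−0.201t) = 1.3333, so e^(−0.201t) = 0.0437425.
−0.201·t = ln(0.0437425) = -3.1294, so t = 3.1294/0.201 = 15.569.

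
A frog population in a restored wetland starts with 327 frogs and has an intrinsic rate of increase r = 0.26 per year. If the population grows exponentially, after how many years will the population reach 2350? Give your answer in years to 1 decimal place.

7.6 years

Set N₀·e^(rt) = 2350: e^(0.26·t) = 2350/327 = 7.1865.
0.26·t = ln(7.1865) = 1.9722, so t = 1.9722/0.26 = 7.5854.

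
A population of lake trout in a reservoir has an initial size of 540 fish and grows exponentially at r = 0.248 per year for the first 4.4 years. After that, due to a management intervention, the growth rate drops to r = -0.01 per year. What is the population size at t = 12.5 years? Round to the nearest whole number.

1483 fish

Phase 1: N(4.4) = 540·e^(0.248×4.4) = 540·e^1.091 = 1608.04.
Phase 2 runs for 12.5 − 4.4 = 8.1 years at r = -0.01.
N(12.5) = 1608.04·e^(-0.01×8.1) = 1608.04·e^-0.081 = 1482.92.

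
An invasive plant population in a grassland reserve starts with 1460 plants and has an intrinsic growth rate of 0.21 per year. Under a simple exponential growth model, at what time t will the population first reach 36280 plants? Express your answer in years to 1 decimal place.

15.3 years

Set N₀·e^(rt) = 36280: e^(0.21·t) = 36280/1460 = 24.849.
0.21·t = ln(24.849) = 3.2128, so t = 3.2128/0.21 = 15.299.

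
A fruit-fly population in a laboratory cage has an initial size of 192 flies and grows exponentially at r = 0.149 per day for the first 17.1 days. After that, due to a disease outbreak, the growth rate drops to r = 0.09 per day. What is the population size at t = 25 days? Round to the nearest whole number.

4996 flies

Phase 1: N(17.1) = 192·e^(0.149×17.1) = 192·e^2.548 = 2453.81.
Phase 2 runs for 25 − 17.1 = 7.9 days at r = 0.09.
N(25) = 2453.81·e^(0.09×7.9) = 2453.81·e^0.711 = 4996.01.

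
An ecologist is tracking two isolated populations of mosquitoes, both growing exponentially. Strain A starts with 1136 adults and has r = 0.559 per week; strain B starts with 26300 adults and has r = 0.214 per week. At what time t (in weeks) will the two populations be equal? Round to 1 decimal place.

Set 1136·e^(0.559t) = 26300·e^(0.214t).
e^((0.559 − 0.214)t) = 26300/1136 → e^(0.345·t) = 23.151.
0.345·t = ln(23.151) = 3.1421, so t = 3.1421/0.345 = 9.1074.

9.1 weeks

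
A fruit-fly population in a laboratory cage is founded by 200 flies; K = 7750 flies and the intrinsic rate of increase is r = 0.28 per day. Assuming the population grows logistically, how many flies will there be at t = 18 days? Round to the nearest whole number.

A = (K − N₀)/N₀ = (7750 − 200)/200 = 37.75.
N(t) = K/(1 + A·e^(−rt)) = 7750/(1 + 37.75×e^(−0.28×18)).
e^(−5.04) = 0.0064737; denominator = 1 + 37.75×0.0064737 = 1.2444.
N = 7750/1.2444 = 6227.98.

6228 flies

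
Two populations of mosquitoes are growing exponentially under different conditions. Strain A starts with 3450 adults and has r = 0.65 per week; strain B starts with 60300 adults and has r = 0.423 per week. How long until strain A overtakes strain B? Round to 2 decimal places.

Set 3450·e^(0.65t) = 60300·e^(0.423t).
e^((0.65 − 0.423)t) = 60300/3450 → e^(0.227·t) = 17.478.
0.227·t = ln(17.478) = 2.861, so t = 2.861/0.227 = 12.603.

12.60 weeks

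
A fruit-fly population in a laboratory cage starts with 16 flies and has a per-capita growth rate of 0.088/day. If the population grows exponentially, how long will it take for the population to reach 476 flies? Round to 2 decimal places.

Set N₀·e^(rt) = 476: e^(0.088·t) = 476/16 = 29.75.
0.088·t = ln(29.75) = 3.3928, so t = 3.3928/0.088 = 38.555.

38.55 days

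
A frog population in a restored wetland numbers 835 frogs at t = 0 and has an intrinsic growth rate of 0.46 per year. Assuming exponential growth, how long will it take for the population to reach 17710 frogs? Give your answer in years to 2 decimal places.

6.64 years

Set N₀·e^(rt) = 17710: e^(0.46·t) = 17710/835 = 21.21.
0.46·t = ln(21.21) = 3.0545, so t = 3.0545/0.46 = 6.6401.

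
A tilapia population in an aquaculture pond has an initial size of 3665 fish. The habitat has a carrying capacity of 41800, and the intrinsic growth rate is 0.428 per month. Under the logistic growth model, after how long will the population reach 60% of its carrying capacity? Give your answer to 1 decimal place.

6.4 months

A = (K − N₀)/N₀ = (41800 − 3665)/3665 = 10.405.
Solve 41800/(1 + 10.405·e^(−0.428t)) = 25080: 1 + 10.405·e^(−0.428t) = 1.6667, so e^(−0.428t) = 0.0640706.
−0.428·t = ln(0.0640706) = -2.7478, so t = 2.7478/0.428 = 6.42.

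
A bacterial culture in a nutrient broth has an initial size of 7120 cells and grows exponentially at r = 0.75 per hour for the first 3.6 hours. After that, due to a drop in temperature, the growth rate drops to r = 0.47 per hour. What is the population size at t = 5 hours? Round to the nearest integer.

204569 cells

Phase 1: N(3.6) = 7120·e^(0.75×3.6) = 7120·e^2.7 = 105944.
Phase 2 runs for 5 − 3.6 = 1.4 hours at r = 0.47.
N(5) = 105944·e^(0.47×1.4) = 105944·e^0.658 = 204569.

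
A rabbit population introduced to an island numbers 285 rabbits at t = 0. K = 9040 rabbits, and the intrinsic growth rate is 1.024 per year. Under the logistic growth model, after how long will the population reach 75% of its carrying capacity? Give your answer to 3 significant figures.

4.42 years

A = (K − N₀)/N₀ = (9040 − 285)/285 = 30.719.
Solve 9040/(1 + 30.719·e^(−1.024t)) = 6780: 1 + 30.719·e^(−1.024t) = 1.3333, so e^(−1.024t) = 0.0108509.
−1.024·t = ln(0.0108509) = -4.5235, so t = 4.5235/1.024 = 4.4175.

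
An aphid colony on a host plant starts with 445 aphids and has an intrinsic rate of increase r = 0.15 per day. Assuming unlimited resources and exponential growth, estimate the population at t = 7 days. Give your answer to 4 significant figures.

1272 aphids

N(t) = N₀·e^(rt) = 445 × e^(0.15×7) = 445 × e^1.05.
e^1.05 ≈ 2.8577, so N ≈ 445 × 2.8577 = 1271.65.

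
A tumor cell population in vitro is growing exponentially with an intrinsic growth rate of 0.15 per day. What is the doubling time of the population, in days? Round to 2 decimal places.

Doubling time t_d = ln(2)/r = 0.6931/0.15 = 4.621.

4.62 days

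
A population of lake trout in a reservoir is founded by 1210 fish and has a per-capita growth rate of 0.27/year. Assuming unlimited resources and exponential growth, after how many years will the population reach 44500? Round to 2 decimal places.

Set N₀·e^(rt) = 44500: e^(0.27·t) = 44500/1210 = 36.777.
0.27·t = ln(36.777) = 3.6049, so t = 3.6049/0.27 = 13.351.

13.35 years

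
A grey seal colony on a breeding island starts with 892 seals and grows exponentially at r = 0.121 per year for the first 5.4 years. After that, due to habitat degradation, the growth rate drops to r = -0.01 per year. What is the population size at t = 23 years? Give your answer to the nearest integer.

Phase 1: N(5.4) = 892·e^(0.121×5.4) = 892·e^0.6534 = 1714.48.
Phase 2 runs for 23 − 5.4 = 17.6 years at r = -0.01.
N(23) = 1714.48·e^(-0.01×17.6) = 1714.48·e^-0.176 = 1437.8.

1438 seals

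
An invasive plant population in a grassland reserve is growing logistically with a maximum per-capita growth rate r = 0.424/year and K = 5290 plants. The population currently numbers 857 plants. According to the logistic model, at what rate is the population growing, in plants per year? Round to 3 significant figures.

305 plants per year

dN/dt = rN(1 − N/K) = 0.424 × 857 × (1 − 857/5290).
1 − 857/5290 = 0.838; dN/dt = 0.424 × 857 × 0.838 = 304.5.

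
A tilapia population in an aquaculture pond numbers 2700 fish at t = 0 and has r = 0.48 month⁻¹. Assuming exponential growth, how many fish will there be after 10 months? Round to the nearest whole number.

N(t) = N₀·e^(rt) = 2700 × e^(0.48×10) = 2700 × e^4.8.
e^4.8 ≈ 121.51, so N ≈ 2700 × 121.51 = 328078.

328078 fish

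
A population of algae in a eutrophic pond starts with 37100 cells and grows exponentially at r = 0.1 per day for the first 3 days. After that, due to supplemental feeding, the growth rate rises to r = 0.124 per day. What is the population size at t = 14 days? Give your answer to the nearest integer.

Phase 1: N(3) = 37100·e^(0.1×3) = 37100·e^0.3 = 50079.8.
Phase 2 runs for 14 − 3 = 11 days at r = 0.124.
N(14) = 50079.8·e^(0.124×11) = 50079.8·e^1.364 = 195902.

195902 cells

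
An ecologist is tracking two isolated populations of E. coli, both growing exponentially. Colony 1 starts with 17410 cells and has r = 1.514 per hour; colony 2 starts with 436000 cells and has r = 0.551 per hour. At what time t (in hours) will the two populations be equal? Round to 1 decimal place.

3.3 hours

Set 17410·e^(1.514t) = 436000·e^(0.551t).
e^((1.514 − 0.551)t) = 436000/17410 → e^(0.963·t) = 25.043.
0.963·t = ln(25.043) = 3.2206, so t = 3.2206/0.963 = 3.3443.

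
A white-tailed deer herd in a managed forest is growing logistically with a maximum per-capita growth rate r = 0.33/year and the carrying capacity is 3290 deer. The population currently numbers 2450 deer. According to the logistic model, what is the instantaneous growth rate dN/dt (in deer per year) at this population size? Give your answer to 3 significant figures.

206 deer per year

dN/dt = rN(1 − N/K) = 0.33 × 2450 × (1 − 2450/3290).
1 − 2450/3290 = 0.25532; dN/dt = 0.33 × 2450 × 0.25532 = 206.43.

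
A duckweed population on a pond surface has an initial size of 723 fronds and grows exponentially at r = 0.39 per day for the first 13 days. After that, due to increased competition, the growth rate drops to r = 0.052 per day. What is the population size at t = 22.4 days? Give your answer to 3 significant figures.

Phase 1: N(13) = 723·e^(0.39×13) = 723·e^5.07 = 115083.
Phase 2 runs for 22.4 − 13 = 9.4 days at r = 0.052.
N(22.4) = 115083·e^(0.052×9.4) = 115083·e^0.4888 = 187627.

188000 fronds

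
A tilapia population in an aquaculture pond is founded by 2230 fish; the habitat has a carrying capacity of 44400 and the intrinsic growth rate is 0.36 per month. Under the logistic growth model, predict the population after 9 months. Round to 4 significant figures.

A = (K − N₀)/N₀ = (44400 − 2230)/2230 = 18.91.
N(t) = K/(1 + A·e^(−rt)) = 44400/(1 + 18.91×e^(−0.36×9)).
e^(−3.24) = 0.039164; denominator = 1 + 18.91×0.039164 = 1.7406.
N = 44400/1.7406 = 25508.4.

25510 fish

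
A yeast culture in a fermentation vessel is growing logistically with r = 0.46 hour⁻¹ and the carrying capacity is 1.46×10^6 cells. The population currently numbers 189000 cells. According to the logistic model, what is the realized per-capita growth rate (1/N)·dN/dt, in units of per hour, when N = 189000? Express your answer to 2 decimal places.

(1/N)·dN/dt = r(1 − N/K) = 0.46 × (1 − 189000/1.46×10^6).
= 0.46 × 0.87055 = 0.40045.

0.40 per hour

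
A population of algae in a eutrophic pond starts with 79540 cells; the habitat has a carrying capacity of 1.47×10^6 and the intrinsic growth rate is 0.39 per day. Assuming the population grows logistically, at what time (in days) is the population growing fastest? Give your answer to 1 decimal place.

7.3 days

Logistic growth is fastest at N = K/2 = 735000.
A = (K − N₀)/N₀ = 17.481. Set K/(1 + A·e^(−rt)) = K/2 → A·e^(−rt) = 1.
e^(−0.39t) = 1/17.481 = 0.0572041, so t = ln(17.481)/0.39 = 2.8611/0.39 = 7.3362.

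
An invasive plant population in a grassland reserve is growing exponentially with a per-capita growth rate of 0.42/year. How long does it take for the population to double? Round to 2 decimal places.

1.65 years

Doubling time t_d = ln(2)/r = 0.6931/0.42 = 1.6504.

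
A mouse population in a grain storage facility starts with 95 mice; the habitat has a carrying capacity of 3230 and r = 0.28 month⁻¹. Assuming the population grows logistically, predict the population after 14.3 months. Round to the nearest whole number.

A = (K − N₀)/N₀ = (3230 − 95)/95 = 33.
N(t) = K/(1 + A·e^(−rt)) = 3230/(1 + 33×e^(−0.28×14.3)).
e^(−4.004) = 0.018243; denominator = 1 + 33×0.018243 = 1.602.
N = 3230/1.602 = 2016.23.

2016 mice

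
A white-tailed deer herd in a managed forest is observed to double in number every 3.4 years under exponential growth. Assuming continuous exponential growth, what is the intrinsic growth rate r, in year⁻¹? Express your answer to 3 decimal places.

r = ln(2)/t_d = 0.6931/3.4 = 0.20387.

0.204 per year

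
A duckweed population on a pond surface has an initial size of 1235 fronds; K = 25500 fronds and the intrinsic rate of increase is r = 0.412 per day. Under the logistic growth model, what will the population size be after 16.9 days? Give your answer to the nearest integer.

A = (K − N₀)/N₀ = (25500 − 1235)/1235 = 19.648.
N(t) = K/(1 + A·e^(−rt)) = 25500/(1 + 19.648×e^(−0.412×16.9)).
e^(−6.963) = 0.00094644; denominator = 1 + 19.648×0.00094644 = 1.0186.
N = 25500/1.0186 = 25034.5.

25034 fronds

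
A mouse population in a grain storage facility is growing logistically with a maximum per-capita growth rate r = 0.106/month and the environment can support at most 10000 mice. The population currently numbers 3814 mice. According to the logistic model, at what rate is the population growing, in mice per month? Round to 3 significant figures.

dN/dt = rN(1 − N/K) = 0.106 × 3814 × (1 − 3814/10000).
1 − 3814/10000 = 0.6186; dN/dt = 0.106 × 3814 × 0.6186 = 250.09.

250 mice per month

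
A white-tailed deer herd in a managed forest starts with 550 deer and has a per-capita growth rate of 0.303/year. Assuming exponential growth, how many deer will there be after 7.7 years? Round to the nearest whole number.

5670 deer

N(t) = N₀·e^(rt) = 550 × e^(0.303×7.7) = 550 × e^2.333.
e^2.333 ≈ 10.31, so N ≈ 550 × 10.31 = 5670.42.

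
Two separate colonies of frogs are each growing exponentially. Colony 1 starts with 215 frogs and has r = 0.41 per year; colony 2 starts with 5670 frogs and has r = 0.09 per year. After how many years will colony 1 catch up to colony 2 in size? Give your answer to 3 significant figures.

10.2 years

Set 215·e^(0.41t) = 5670·e^(0.09t).
e^((0.41 − 0.09)t) = 5670/215 → e^(0.32·t) = 26.372.
0.32·t = ln(26.372) = 3.2723, so t = 3.2723/0.32 = 10.226.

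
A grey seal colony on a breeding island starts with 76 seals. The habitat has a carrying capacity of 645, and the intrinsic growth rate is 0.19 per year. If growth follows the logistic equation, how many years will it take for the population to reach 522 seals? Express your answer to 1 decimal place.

A = (K − N₀)/N₀ = (645 − 76)/76 = 7.4868.
Solve 645/(1 + 7.4868·e^(−0.19t)) = 522: 1 + 7.4868·e^(−0.19t) = 1.2356, so e^(−0.19t) = 0.0314728.
−0.19·t = ln(0.0314728) = -3.4586, so t = 3.4586/0.19 = 18.203.

18.2 years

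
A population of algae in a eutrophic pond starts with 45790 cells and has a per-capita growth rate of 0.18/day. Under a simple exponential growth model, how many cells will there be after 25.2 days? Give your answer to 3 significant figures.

N(t) = N₀·e^(rt) = 45790 × e^(0.18×25.2) = 45790 × e^4.536.
e^4.536 ≈ 93.317, so N ≈ 45790 × 93.317 = 4.272976×10^6.

4270000 cells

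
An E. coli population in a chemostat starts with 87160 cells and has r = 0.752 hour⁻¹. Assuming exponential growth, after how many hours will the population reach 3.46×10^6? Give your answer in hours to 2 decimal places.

4.90 hours

Set N₀·e^(rt) = 3.46×10^6: e^(0.752·t) = 3.46×10^6/87160 = 39.697.
0.752·t = ln(39.697) = 3.6813, so t = 3.6813/0.752 = 4.8953.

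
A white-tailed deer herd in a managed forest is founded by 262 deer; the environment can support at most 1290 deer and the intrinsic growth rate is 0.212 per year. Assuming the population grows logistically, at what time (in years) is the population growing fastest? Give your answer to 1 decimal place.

Logistic growth is fastest at N = K/2 = 645.
A = (K − N₀)/N₀ = 3.9237. Set K/(1 + A·e^(−rt)) = K/2 → A·e^(−rt) = 1.
e^(−0.212t) = 1/3.9237 = 0.254864, so t = ln(3.9237)/0.212 = 1.367/0.212 = 6.4482.

6.4 years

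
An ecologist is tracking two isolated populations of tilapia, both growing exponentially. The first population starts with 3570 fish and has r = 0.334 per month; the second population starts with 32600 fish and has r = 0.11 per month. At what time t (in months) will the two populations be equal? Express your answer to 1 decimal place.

9.9 months

Set 3570·e^(0.334t) = 32600·e^(0.11t).
e^((0.334 − 0.11)t) = 32600/3570 → e^(0.224·t) = 9.1317.
0.224·t = ln(9.1317) = 2.2117, so t = 2.2117/0.224 = 9.8739.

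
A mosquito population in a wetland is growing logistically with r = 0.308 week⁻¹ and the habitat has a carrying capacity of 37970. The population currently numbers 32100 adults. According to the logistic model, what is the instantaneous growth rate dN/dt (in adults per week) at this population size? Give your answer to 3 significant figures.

dN/dt = rN(1 − N/K) = 0.308 × 32100 × (1 − 32100/37970).
1 − 32100/37970 = 0.1546; dN/dt = 0.308 × 32100 × 0.1546 = 1528.5.

1530 adults per week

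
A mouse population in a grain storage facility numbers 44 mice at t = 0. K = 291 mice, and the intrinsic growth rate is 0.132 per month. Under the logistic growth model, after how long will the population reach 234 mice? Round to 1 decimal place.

23.8 months

A = (K − N₀)/N₀ = (291 − 44)/44 = 5.6136.
Solve 291/(1 + 5.6136·e^(−0.132t)) = 234: 1 + 5.6136·e^(−0.132t) = 1.2436, so e^(−0.132t) = 0.0433925.
−0.132·t = ln(0.0433925) = -3.1375, so t = 3.1375/0.132 = 23.769.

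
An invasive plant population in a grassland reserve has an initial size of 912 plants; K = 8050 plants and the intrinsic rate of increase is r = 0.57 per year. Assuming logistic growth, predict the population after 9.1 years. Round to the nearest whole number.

A = (K − N₀)/N₀ = (8050 − 912)/912 = 7.8268.
N(t) = K/(1 + A·e^(−rt)) = 8050/(1 + 7.8268×e^(−0.57×9.1)).
e^(−5.187) = 0.0055887; denominator = 1 + 7.8268×0.0055887 = 1.0437.
N = 8050/1.0437 = 7712.64.

7713 plants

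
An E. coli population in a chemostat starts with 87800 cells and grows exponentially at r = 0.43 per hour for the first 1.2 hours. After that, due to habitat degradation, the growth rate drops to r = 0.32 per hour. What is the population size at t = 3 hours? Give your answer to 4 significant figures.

261700 cells

Phase 1: N(1.2) = 87800·e^(0.43×1.2) = 87800·e^0.516 = 147092.
Phase 2 runs for 3 − 1.2 = 1.8 hours at r = 0.32.
N(3) = 147092·e^(0.32×1.8) = 147092·e^0.576 = 261664.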